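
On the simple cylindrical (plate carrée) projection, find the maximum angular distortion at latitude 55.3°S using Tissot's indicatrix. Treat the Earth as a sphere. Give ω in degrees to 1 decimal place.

31.9°

Plate carrée maps x = Rλ, y = Rφ. The meridian scale is h = 1 and the parallel scale is k = 1/cos φ = sec φ.
At 55.3°: h = 1.000, k = 1.757; principal scales a = 1.757, b = 1.000.
sin(ω/2) = (a − b)/(a + b) = 0.7566/2.757 = 0.2745, so ω = 2 arcsin(0.2745) ≈ 31.9°.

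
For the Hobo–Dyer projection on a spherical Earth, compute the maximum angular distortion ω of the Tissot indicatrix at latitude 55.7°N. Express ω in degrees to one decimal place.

The Hobo–Dyer projection is cylindrical equal-area with φ₀ = 37.5°. Cylindrical equal-area (φ₀ = 37.5°): h = cos φ / cos 37.5° along meridians, k = cos 37.5° / cos φ along parallels; h·k = 1.
At 55.7°: h = 0.7103, k = 1.408; principal scales a = 1.408, b = 0.7103.
sin(ω/2) = (a − b)/(a + b) = 0.6975/2.118 = 0.3293, so ω = 2 arcsin(0.3293) ≈ 38.5°.

38.5°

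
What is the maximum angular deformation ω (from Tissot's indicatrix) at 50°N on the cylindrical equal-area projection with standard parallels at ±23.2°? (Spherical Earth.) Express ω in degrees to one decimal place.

A cylindrical equal-area projection with standard parallel φ₀ has meridian scale h = cos φ / cos φ₀ and parallel scale k = cos φ₀ / cos φ (so areas are preserved, h·k = 1).
At 50°: h = 0.6993, k = 1.430; principal scales a = 1.430, b = 0.6993.
sin(ω/2) = (a − b)/(a + b) = 0.7306/2.129 = 0.3431, so ω = 2 arcsin(0.3431) ≈ 40.1°.

40.1°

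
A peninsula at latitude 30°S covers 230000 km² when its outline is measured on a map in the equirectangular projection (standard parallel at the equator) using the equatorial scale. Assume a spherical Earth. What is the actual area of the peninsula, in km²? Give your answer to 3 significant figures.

For the equirectangular projection with φ₀ = 0 (plate carrée), h = 1 along meridians and k = sec φ along parallels.
Areal scale = h·k = 1 × sec φ; at 30°, h = 1.000, k = 1.155, so h·k = 1.155.
True area = apparent / (areal scale) = 230000 / 1.155 ≈ 199000 km².

199000 km²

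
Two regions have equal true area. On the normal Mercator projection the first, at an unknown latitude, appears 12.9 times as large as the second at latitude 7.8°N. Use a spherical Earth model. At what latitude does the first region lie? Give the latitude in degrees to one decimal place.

74.0°

Mercator areal scale is sec²φ, so apparent-area ratio = sec²φ₁ / sec²φ₂ = cos²φ₂ / cos²φ₁.
cos²φ₂ / cos²φ₁ = 12.9  ⇒  cos φ₁ = cos 7.8° / √12.9 = 0.9907/3.592 = 0.2758.
φ₁ = arccos(0.2758) ≈ 74.0°.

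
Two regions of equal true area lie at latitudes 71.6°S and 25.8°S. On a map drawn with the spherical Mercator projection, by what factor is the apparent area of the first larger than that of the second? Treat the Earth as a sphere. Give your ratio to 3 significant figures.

8.14

Mercator is conformal with k = sec φ, so areal scale = k² = sec²φ.
At 71.6°: sec²(71.6°) = 1/0.3156² = 10.04.
At 25.8°: sec²(25.8°) = 1/0.9003² = 1.234.
Ratio = 10.04/1.234 = cos²(25.8°)/cos²(71.6°) ≈ 8.14.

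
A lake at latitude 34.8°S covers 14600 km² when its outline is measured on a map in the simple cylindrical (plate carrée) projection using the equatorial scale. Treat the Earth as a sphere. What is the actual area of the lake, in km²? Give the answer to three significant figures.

For the equirectangular projection with φ₀ = 0 (plate carrée), h = 1 along meridians and k = sec φ along parallels.
Areal scale = h·k = 1 × sec φ; at 34.8°, h = 1.000, k = 1.218, so h·k = 1.218.
True area = apparent / (areal scale) = 14600 / 1.218 ≈ 12000 km².

12000 km²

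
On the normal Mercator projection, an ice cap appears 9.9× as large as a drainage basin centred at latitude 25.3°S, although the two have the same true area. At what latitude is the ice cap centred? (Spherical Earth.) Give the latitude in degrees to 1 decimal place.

Mercator areal scale is sec²φ, so apparent-area ratio = sec²φ₁ / sec²φ₂ = cos²φ₂ / cos²φ₁.
cos²φ₂ / cos²φ₁ = 9.9  ⇒  cos φ₁ = cos 25.3° / √9.9 = 0.9041/3.146 = 0.2873.
φ₁ = arccos(0.2873) ≈ 73.3°.

73.3°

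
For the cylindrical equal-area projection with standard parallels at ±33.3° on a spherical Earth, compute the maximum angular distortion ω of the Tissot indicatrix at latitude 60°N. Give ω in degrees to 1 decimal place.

56.4°

For cylindrical equal-area with standard parallel φ₀, h = cos φ / cos φ₀ and k = cos φ₀ / cos φ, so h·k = 1.
At 60°: h = 0.5982, k = 1.672; principal scales a = 1.672, b = 0.5982.
sin(ω/2) = (a − b)/(a + b) = 1.073/2.270 = 0.4729, so ω = 2 arcsin(0.4729) ≈ 56.4°.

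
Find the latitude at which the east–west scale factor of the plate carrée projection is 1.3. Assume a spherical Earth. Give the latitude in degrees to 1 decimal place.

39.7°

Plate carrée: h = 1, k = sec φ along parallels.
sec φ = 1.3  ⇒  cos φ = 0.7692  ⇒  φ ≈ 39.7°.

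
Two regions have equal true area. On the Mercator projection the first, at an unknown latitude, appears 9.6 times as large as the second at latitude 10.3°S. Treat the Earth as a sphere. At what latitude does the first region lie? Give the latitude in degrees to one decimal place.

71.5°

For equal true areas on Mercator, apparent areas scale as sec²φ, so the ratio is cos²φ₂ / cos²φ₁.
cos²φ₂ / cos²φ₁ = 9.6  ⇒  cos φ₁ = cos 10.3° / √9.6 = 0.9839/3.098 = 0.3175.
φ₁ = arccos(0.3175) ≈ 71.5°.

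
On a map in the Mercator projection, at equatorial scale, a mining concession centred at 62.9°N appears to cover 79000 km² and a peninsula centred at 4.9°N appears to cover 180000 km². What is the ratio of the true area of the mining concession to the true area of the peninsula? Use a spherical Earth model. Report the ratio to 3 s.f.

On Mercator the areal scale is sec²φ, so true area = apparent × cos²φ.
True area of mining concession: 79000 × cos²(62.9°) = 79000 × 0.2075 = 16390 km².
True area of peninsula: 180000 × cos²(4.9°) = 180000 × 0.9927 = 178700 km².
Ratio = 16390 / 178700 ≈ 0.0917.

0.0917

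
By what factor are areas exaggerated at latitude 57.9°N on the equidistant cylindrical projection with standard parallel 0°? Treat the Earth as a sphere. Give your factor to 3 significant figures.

In the plate carrée (x = Rλ, y = Rφ), meridians are true-scale (h = 1) and parallels are stretched by k = sec φ.
Areal scale = h·k = 1 × sec φ; at 57.9°, h = 1.000, k = 1.882, so h·k = 1.882.

1.88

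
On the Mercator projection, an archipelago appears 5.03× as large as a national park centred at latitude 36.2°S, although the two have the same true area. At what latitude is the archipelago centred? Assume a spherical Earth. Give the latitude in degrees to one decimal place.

Mercator areal scale is sec²φ, so apparent-area ratio = sec²φ₁ / sec²φ₂ = cos²φ₂ / cos²φ₁.
cos²φ₂ / cos²φ₁ = 5.03  ⇒  cos φ₁ = cos 36.2° / √5.03 = 0.8070/2.243 = 0.3598.
φ₁ = arccos(0.3598) ≈ 68.9°.

68.9°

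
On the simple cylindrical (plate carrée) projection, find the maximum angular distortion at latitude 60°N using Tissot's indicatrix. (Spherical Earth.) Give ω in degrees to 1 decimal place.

In the plate carrée (x = Rλ, y = Rφ), meridians are true-scale (h = 1) and parallels are stretched by k = sec φ.
At 60°: h = 1.000, k = 2.000; principal scales a = 2.000, b = 1.000.
sin(ω/2) = (a − b)/(a + b) = 1.0000/3.000 = 0.3333, so ω = 2 arcsin(0.3333) ≈ 38.9°.

38.9°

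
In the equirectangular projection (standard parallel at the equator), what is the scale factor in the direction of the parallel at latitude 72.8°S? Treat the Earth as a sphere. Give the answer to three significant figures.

For the equirectangular projection with φ₀ = 0 (plate carrée), h = 1 along meridians and k = sec φ along parallels.
k = 1/cos 72.8° = 1/0.2957 = 3.382.

3.38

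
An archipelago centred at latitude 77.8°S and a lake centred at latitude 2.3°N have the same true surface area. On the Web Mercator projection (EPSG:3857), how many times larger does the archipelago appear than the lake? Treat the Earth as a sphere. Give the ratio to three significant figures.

22.4

On Mercator, area is exaggerated by sec²φ = 1/cos²φ.
At 77.8°: sec²(77.8°) = 1/0.2113² = 22.39.
At 2.3°: sec²(2.3°) = 1/0.9992² = 1.002.
Ratio = 22.39/1.002 = cos²(2.3°)/cos²(77.8°) ≈ 22.4.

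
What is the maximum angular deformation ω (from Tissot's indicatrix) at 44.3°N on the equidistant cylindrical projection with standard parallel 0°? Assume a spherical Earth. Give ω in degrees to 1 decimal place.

19.1°

In the plate carrée (x = Rλ, y = Rφ), meridians are true-scale (h = 1) and parallels are stretched by k = sec φ.
At 44.3°: h = 1.000, k = 1.397; principal scales a = 1.397, b = 1.000.
sin(ω/2) = (a − b)/(a + b) = 0.3972/2.397 = 0.1657, so ω = 2 arcsin(0.1657) ≈ 19.1°.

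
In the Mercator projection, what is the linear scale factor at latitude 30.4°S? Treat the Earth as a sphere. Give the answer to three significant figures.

1.16

The Mercator projection is conformal; its linear scale factor is the same in every direction and equals sec φ = 1/cos φ.
k = 1/cos 30.4° = 1/0.8625 = 1.159.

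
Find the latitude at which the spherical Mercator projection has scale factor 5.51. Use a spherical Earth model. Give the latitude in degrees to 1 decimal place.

Mercator scale is k = sec φ = 1/cos φ.
1/cos φ = 5.51  ⇒  cos φ = 0.1815  ⇒  φ = arccos(0.1815) ≈ 79.5°.

79.5°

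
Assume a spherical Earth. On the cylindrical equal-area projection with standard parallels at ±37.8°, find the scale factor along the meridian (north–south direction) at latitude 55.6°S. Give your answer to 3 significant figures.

0.715

Cylindrical equal-area (φ₀ = 37.8°): h = cos φ / cos 37.8° along meridians, k = cos 37.8° / cos φ along parallels; h·k = 1.
h = cos 55.6° / cos 37.8° = 0.5650/0.7902 = 0.7150.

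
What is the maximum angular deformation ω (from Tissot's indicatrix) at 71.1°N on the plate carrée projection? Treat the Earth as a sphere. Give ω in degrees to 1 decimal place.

61.4°

In the plate carrée (x = Rλ, y = Rφ), meridians are true-scale (h = 1) and parallels are stretched by k = sec φ.
At 71.1°: h = 1.000, k = 3.087; principal scales a = 3.087, b = 1.000.
sin(ω/2) = (a − b)/(a + b) = 2.087/4.087 = 0.5107, so ω = 2 arcsin(0.5107) ≈ 61.4°.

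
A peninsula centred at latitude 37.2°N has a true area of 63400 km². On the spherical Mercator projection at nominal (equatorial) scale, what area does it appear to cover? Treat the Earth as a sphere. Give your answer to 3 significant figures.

99900 km²

For Mercator, h = k = sec φ (a conformal cylindrical projection has a single point scale, 1/cos φ).
Areal scale = k² = sec²φ = 1/cos²(37.2°) = 1/0.7965² = 1.576.
Apparent area = 63400 × 1.576 ≈ 99900 km².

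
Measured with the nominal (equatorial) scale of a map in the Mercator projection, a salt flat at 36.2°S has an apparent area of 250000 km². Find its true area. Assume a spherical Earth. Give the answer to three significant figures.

163000 km²

Mercator is conformal, so the point scale is isotropic: h = k = sec φ = 1/cos φ.
Areal scale = k² = sec²φ = 1/cos²(36.2°) = 1/0.8070² = 1.536.
True area = apparent / (areal scale) = 250000 / 1.536 ≈ 163000 km².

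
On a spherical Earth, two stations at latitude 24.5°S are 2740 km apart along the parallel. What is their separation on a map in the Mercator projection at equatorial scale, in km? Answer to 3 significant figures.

The Mercator projection is conformal; its linear scale factor is the same in every direction and equals sec φ = 1/cos φ.
Along the parallel, k = sec 24.5° = 1/0.9100 = 1.099.
Map distance = 2740 × 1.099 ≈ 3010 km.

3010 km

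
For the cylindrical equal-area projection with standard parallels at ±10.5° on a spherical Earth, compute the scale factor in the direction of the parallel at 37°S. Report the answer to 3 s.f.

Cylindrical equal-area (φ₀ = 10.5°): h = cos φ / cos 10.5° along meridians, k = cos 10.5° / cos φ along parallels; h·k = 1.
k = cos 10.5° / cos 37° = 0.9833/0.7986 = 1.231.

1.23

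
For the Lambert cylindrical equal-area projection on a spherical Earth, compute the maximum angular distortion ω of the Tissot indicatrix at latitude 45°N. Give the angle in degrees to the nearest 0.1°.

The Lambert cylindrical equal-area projection is the cylindrical equal-area projection with its standard parallel at the equator (φ₀ = 0). A cylindrical equal-area projection with standard parallel φ₀ has meridian scale h = cos φ / cos φ₀ and parallel scale k = cos φ₀ / cos φ (so areas are preserved, h·k = 1).
At 45°: h = 0.7071, k = 1.414; principal scales a = 1.414, b = 0.7071.
sin(ω/2) = (a − b)/(a + b) = 0.7071/2.121 = 0.3333, so ω = 2 arcsin(0.3333) ≈ 38.9°.

38.9°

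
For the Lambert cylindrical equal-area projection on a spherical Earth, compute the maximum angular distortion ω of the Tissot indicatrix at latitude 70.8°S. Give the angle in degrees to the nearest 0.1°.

The Lambert cylindrical equal-area projection is the cylindrical equal-area projection with its standard parallel at the equator (φ₀ = 0). Cylindrical equal-area (φ₀ = 0°): h = cos φ / cos 0° along meridians, k = cos 0° / cos φ along parallels; h·k = 1.
At 70.8°: h = 0.3289, k = 3.041; principal scales a = 3.041, b = 0.3289.
sin(ω/2) = (a − b)/(a + b) = 2.712/3.370 = 0.8048, so ω = 2 arcsin(0.8048) ≈ 107.2°.

107.2°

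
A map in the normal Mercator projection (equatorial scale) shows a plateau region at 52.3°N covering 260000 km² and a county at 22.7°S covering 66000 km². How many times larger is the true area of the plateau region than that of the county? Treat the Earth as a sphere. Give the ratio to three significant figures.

1.73

On Mercator the areal scale is sec²φ, so true area = apparent × cos²φ.
True area of plateau region: 260000 × cos²(52.3°) = 260000 × 0.3740 = 97230 km².
True area of county: 66000 × cos²(22.7°) = 66000 × 0.8511 = 56170 km².
Ratio = 97230 / 56170 ≈ 1.73.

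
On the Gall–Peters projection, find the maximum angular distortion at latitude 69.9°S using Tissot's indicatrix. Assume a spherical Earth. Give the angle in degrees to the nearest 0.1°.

76.3°

The Gall–Peters projection is cylindrical equal-area with φ₀ = 45°. A cylindrical equal-area projection with standard parallel φ₀ has meridian scale h = cos φ / cos φ₀ and parallel scale k = cos φ₀ / cos φ (so areas are preserved, h·k = 1).
At 69.9°: h = 0.4860, k = 2.058; principal scales a = 2.058, b = 0.4860.
sin(ω/2) = (a − b)/(a + b) = 1.572/2.544 = 0.6179, so ω = 2 arcsin(0.6179) ≈ 76.3°.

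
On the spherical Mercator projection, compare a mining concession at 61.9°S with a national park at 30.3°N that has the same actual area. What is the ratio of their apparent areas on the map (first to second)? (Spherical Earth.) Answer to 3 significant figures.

Mercator is conformal with k = sec φ, so areal scale = k² = sec²φ.
At 61.9°: sec²(61.9°) = 1/0.4710² = 4.508.
At 30.3°: sec²(30.3°) = 1/0.8634² = 1.341.
Ratio = 4.508/1.341 = cos²(30.3°)/cos²(61.9°) ≈ 3.36.

3.36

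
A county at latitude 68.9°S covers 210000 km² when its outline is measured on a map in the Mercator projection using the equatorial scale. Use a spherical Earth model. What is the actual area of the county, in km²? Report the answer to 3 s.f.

For Mercator, h = k = sec φ (a conformal cylindrical projection has a single point scale, 1/cos φ).
Areal scale = k² = sec²φ = 1/cos²(68.9°) = 1/0.3600² = 7.716.
True area = apparent / (areal scale) = 210000 / 7.716 ≈ 27200 km².

27200 km²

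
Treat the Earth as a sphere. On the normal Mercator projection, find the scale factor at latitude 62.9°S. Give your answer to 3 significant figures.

For Mercator, h = k = sec φ (a conformal cylindrical projection has a single point scale, 1/cos φ).
k = 1/cos 62.9° = 1/0.4555 = 2.195.

2.20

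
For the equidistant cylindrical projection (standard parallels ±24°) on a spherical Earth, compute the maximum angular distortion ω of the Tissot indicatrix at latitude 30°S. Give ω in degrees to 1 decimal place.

3.1°

With standard parallel φ₀ = 24°, the equirectangular projection gives x = Rλ cos φ₀, y = Rφ, so h = 1 and k = cos 24° / cos φ.
At 30°: h = 1.000, k = 1.055; principal scales a = 1.055, b = 1.000.
sin(ω/2) = (a − b)/(a + b) = 0.05487/2.055 = 0.02670, so ω = 2 arcsin(0.02670) ≈ 3.1°.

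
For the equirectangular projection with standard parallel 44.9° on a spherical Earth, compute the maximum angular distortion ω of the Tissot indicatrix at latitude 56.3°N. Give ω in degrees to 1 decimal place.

With standard parallel φ₀ = 44.9°, the equirectangular projection gives x = Rλ cos φ₀, y = Rφ, so h = 1 and k = cos 44.9° / cos φ.
At 56.3°: h = 1.000, k = 1.277; principal scales a = 1.277, b = 1.000.
sin(ω/2) = (a − b)/(a + b) = 0.2766/2.277 = 0.1215, so ω = 2 arcsin(0.1215) ≈ 14.0°.

14.0°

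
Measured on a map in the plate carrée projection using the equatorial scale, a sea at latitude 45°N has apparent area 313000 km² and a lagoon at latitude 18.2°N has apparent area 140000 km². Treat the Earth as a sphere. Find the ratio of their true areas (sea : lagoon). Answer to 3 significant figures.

Plate carrée has h = 1 and k = sec φ, giving areal scale sec φ; true area = (apparent area) · cos φ.
True area of sea: 313000 × cos(45°) = 313000 × 0.7071 = 221300 km².
True area of lagoon: 140000 × cos(18.2°) = 140000 × 0.9500 = 133000 km².
Ratio = 221300 / 133000 ≈ 1.66.

1.66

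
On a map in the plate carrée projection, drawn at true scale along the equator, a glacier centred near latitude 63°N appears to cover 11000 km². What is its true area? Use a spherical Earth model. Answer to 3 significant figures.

4990 km²

In the plate carrée (x = Rλ, y = Rφ), meridians are true-scale (h = 1) and parallels are stretched by k = sec φ.
Areal scale = h·k = 1 × sec φ; at 63°, h = 1.000, k = 2.203, so h·k = 2.203.
True area = apparent / (areal scale) = 11000 / 2.203 ≈ 4990 km².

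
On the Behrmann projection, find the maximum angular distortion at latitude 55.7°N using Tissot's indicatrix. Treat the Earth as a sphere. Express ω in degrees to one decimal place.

Behrmann is a cylindrical equal-area projection with standard parallels at ±30°. A cylindrical equal-area projection with standard parallel φ₀ has meridian scale h = cos φ / cos φ₀ and parallel scale k = cos φ₀ / cos φ (so areas are preserved, h·k = 1).
At 55.7°: h = 0.6507, k = 1.537; principal scales a = 1.537, b = 0.6507.
sin(ω/2) = (a − b)/(a + b) = 0.8861/2.188 = 0.4051, so ω = 2 arcsin(0.4051) ≈ 47.8°.

47.8°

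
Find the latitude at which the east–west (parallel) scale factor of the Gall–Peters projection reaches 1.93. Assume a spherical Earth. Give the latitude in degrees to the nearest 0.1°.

68.5°

The Gall–Peters projection is cylindrical equal-area with φ₀ = 45°. A cylindrical equal-area projection with standard parallel φ₀ has meridian scale h = cos φ / cos φ₀ and parallel scale k = cos φ₀ / cos φ (so areas are preserved, h·k = 1).
k = cos φ₀ / cos φ = 1.93  ⇒  cos φ = cos 45° / 1.93 = 0.3664.
φ = arccos(0.3664) ≈ 68.5°.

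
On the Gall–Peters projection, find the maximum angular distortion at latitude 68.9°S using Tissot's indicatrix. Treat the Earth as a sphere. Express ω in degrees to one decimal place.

The Gall–Peters projection is cylindrical equal-area with φ₀ = 45°. A cylindrical equal-area projection with standard parallel φ₀ has meridian scale h = cos φ / cos φ₀ and parallel scale k = cos φ₀ / cos φ (so areas are preserved, h·k = 1).
At 68.9°: h = 0.5091, k = 1.964; principal scales a = 1.964, b = 0.5091.
sin(ω/2) = (a − b)/(a + b) = 1.455/2.473 = 0.5883, so ω = 2 arcsin(0.5883) ≈ 72.1°.

72.1°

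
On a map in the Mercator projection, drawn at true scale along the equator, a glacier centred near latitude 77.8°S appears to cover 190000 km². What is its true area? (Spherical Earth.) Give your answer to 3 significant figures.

8490 km²

For Mercator, h = k = sec φ (a conformal cylindrical projection has a single point scale, 1/cos φ).
Areal scale = k² = sec²φ = 1/cos²(77.8°) = 1/0.2113² = 22.39.
True area = apparent / (areal scale) = 190000 / 22.39 ≈ 8490 km².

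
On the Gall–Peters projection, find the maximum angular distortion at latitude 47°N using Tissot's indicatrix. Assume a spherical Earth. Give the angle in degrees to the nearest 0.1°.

4.1°

The Gall–Peters projection is cylindrical equal-area with φ₀ = 45°. For cylindrical equal-area with standard parallel φ₀, h = cos φ / cos φ₀ and k = cos φ₀ / cos φ, so h·k = 1.
At 47°: h = 0.9645, k = 1.037; principal scales a = 1.037, b = 0.9645.
sin(ω/2) = (a − b)/(a + b) = 0.07232/2.001 = 0.03614, so ω = 2 arcsin(0.03614) ≈ 4.1°.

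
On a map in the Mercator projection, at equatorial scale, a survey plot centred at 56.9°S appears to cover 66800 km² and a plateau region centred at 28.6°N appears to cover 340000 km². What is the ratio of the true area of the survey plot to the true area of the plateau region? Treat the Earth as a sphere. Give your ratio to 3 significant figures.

Mercator's areal exaggeration is sec²φ; hence true area = (apparent area) · cos²φ.
True area of survey plot: 66800 × cos²(56.9°) = 66800 × 0.2982 = 19920 km².
True area of plateau region: 340000 × cos²(28.6°) = 340000 × 0.7709 = 262100 km².
Ratio = 19920 / 262100 ≈ 0.0760.

0.0760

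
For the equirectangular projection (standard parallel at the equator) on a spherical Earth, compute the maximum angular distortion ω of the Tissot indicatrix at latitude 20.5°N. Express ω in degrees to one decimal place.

3.7°

Plate carrée maps x = Rλ, y = Rφ. The meridian scale is h = 1 and the parallel scale is k = 1/cos φ = sec φ.
At 20.5°: h = 1.000, k = 1.068; principal scales a = 1.068, b = 1.000.
sin(ω/2) = (a − b)/(a + b) = 0.06761/2.068 = 0.03270, so ω = 2 arcsin(0.03270) ≈ 3.7°.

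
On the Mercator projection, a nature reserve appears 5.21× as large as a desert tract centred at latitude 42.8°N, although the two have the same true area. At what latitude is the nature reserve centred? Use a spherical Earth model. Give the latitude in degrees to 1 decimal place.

71.2°

Mercator areal scale is sec²φ, so apparent-area ratio = sec²φ₁ / sec²φ₂ = cos²φ₂ / cos²φ₁.
cos²φ₂ / cos²φ₁ = 5.21  ⇒  cos φ₁ = cos 42.8° / √5.21 = 0.7337/2.283 = 0.3215.
φ₁ = arccos(0.3215) ≈ 71.2°.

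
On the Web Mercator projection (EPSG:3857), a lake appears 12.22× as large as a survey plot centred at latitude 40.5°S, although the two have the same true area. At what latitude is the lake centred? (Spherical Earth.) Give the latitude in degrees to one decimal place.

On Mercator, (apparent₁)/(apparent₂) = sec²φ₁ / sec²φ₂ when true areas are equal.
cos²φ₂ / cos²φ₁ = 12.22  ⇒  cos φ₁ = cos 40.5° / √12.22 = 0.7604/3.496 = 0.2175.
φ₁ = arccos(0.2175) ≈ 77.4°.

77.4°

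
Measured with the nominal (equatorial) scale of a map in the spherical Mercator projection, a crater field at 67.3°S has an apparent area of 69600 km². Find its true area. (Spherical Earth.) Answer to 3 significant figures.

10400 km²

Mercator is conformal, so the point scale is isotropic: h = k = sec φ = 1/cos φ.
Areal scale = k² = sec²φ = 1/cos²(67.3°) = 1/0.3859² = 6.715.
True area = apparent / (areal scale) = 69600 / 6.715 ≈ 10400 km².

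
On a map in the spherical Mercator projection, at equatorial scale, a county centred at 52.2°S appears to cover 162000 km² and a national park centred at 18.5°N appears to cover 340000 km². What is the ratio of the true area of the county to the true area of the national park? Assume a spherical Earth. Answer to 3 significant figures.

On Mercator the areal scale is sec²φ, so true area = apparent × cos²φ.
True area of county: 162000 × cos²(52.2°) = 162000 × 0.3757 = 60860 km².
True area of national park: 340000 × cos²(18.5°) = 340000 × 0.8993 = 305800 km².
Ratio = 60860 / 305800 ≈ 0.199.

0.199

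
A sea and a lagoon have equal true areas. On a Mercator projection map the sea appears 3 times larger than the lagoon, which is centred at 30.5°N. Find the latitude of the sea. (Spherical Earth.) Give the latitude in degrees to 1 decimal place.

60.2°

On Mercator, (apparent₁)/(apparent₂) = sec²φ₁ / sec²φ₂ when true areas are equal.
cos²φ₂ / cos²φ₁ = 3  ⇒  cos φ₁ = cos 30.5° / √3 = 0.8616/1.732 = 0.4975.
φ₁ = arccos(0.4975) ≈ 60.2°.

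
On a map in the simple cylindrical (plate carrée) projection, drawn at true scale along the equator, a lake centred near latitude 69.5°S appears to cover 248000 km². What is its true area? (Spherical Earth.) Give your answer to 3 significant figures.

86900 km²

In the plate carrée (x = Rλ, y = Rφ), meridians are true-scale (h = 1) and parallels are stretched by k = sec φ.
Areal scale = h·k = 1 × sec φ; at 69.5°, h = 1.000, k = 2.855, so h·k = 2.855.
True area = apparent / (areal scale) = 248000 / 2.855 ≈ 86900 km².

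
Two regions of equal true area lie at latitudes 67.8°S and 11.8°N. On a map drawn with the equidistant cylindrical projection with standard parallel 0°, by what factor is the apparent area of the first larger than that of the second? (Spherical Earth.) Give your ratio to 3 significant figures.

2.59

For the equirectangular projection with φ₀ = 0 (plate carrée), h = 1 along meridians and k = sec φ along parallels.
Areal scale at 67.8°: h·k = 1.000 × 2.647 = 2.647.
Areal scale at 11.8°: h·k = 1.000 × 1.022 = 1.022.
Ratio = 2.647/1.022 ≈ 2.59.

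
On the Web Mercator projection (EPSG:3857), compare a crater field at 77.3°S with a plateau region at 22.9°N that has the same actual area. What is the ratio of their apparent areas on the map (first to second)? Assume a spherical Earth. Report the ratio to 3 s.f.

Mercator is conformal with k = sec φ, so areal scale = k² = sec²φ.
At 77.3°: sec²(77.3°) = 1/0.2198² = 20.69.
At 22.9°: sec²(22.9°) = 1/0.9212² = 1.178.
Ratio = 20.69/1.178 = cos²(22.9°)/cos²(77.3°) ≈ 17.6.

17.6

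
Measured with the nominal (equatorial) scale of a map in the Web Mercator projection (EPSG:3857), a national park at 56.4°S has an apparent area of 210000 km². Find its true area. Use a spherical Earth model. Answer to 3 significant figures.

64300 km²

For Mercator, h = k = sec φ (a conformal cylindrical projection has a single point scale, 1/cos φ).
Areal scale = k² = sec²φ = 1/cos²(56.4°) = 1/0.5534² = 3.265.
True area = apparent / (areal scale) = 210000 / 3.265 ≈ 64300 km².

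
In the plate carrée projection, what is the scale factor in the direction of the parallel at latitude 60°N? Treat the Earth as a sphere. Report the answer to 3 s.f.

Plate carrée maps x = Rλ, y = Rφ. The meridian scale is h = 1 and the parallel scale is k = 1/cos φ = sec φ.
k = 1/cos 60° = 1/0.5000 = 2.000.

2.00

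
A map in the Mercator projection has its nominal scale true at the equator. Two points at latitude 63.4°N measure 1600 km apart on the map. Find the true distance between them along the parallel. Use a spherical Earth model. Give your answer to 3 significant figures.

716 km

The Mercator projection is conformal; its linear scale factor is the same in every direction and equals sec φ = 1/cos φ.
Along the parallel at 63.4°, map distances are exaggerated by k = sec 63.4° = 2.233.
True distance = 1600 / 2.233 = 1600 × cos 63.4° ≈ 716 km.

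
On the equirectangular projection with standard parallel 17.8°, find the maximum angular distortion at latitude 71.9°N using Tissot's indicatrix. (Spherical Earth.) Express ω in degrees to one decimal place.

61.1°

With standard parallel φ₀ = 17.8°, the equirectangular projection gives x = Rλ cos φ₀, y = Rφ, so h = 1 and k = cos 17.8° / cos φ.
At 71.9°: h = 1.000, k = 3.065; principal scales a = 3.065, b = 1.000.
sin(ω/2) = (a − b)/(a + b) = 2.065/4.065 = 0.5080, so ω = 2 arcsin(0.5080) ≈ 61.1°.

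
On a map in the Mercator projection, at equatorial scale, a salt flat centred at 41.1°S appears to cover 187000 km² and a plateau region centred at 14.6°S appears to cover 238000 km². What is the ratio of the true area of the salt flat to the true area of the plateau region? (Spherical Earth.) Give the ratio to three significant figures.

0.476

Mercator's areal exaggeration is sec²φ; hence true area = (apparent area) · cos²φ.
True area of salt flat: 187000 × cos²(41.1°) = 187000 × 0.5679 = 106200 km².
True area of plateau region: 238000 × cos²(14.6°) = 238000 × 0.9365 = 222900 km².
Ratio = 106200 / 222900 ≈ 0.476.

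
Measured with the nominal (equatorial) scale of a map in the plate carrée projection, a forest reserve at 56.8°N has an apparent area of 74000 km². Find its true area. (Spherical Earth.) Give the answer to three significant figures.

Plate carrée maps x = Rλ, y = Rφ. The meridian scale is h = 1 and the parallel scale is k = 1/cos φ = sec φ.
Areal scale = h·k = 1 × sec φ; at 56.8°, h = 1.000, k = 1.826, so h·k = 1.826.
True area = apparent / (areal scale) = 74000 / 1.826 ≈ 40500 km².

40500 km²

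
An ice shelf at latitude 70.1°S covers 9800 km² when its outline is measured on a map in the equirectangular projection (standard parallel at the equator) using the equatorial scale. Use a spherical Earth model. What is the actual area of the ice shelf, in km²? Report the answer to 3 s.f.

In the plate carrée (x = Rλ, y = Rφ), meridians are true-scale (h = 1) and parallels are stretched by k = sec φ.
Areal scale = h·k = 1 × sec φ; at 70.1°, h = 1.000, k = 2.938, so h·k = 2.938.
True area = apparent / (areal scale) = 9800 / 2.938 ≈ 3340 km².

3340 km²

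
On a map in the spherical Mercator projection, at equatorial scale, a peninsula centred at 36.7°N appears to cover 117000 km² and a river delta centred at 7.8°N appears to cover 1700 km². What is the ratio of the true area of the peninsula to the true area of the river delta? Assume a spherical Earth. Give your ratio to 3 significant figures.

Since Mercator area scale is 1/cos²φ, the true area equals the apparent area multiplied by cos²φ.
True area of peninsula: 117000 × cos²(36.7°) = 117000 × 0.6428 = 75210 km².
True area of river delta: 1700 × cos²(7.8°) = 1700 × 0.9816 = 1669 km².
Ratio = 75210 / 1669 ≈ 45.1.

45.1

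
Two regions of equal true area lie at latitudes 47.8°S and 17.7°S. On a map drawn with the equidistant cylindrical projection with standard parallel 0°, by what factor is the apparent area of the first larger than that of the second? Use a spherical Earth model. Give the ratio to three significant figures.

1.42

Plate carrée maps x = Rλ, y = Rφ. The meridian scale is h = 1 and the parallel scale is k = 1/cos φ = sec φ.
Areal scale at 47.8°: h·k = 1.000 × 1.489 = 1.489.
Areal scale at 17.7°: h·k = 1.000 × 1.050 = 1.050.
Ratio = 1.489/1.050 ≈ 1.42.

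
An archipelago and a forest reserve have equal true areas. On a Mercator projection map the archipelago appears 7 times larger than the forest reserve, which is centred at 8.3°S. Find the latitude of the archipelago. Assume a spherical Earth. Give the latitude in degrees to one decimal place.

Mercator areal scale is sec²φ, so apparent-area ratio = sec²φ₁ / sec²φ₂ = cos²φ₂ / cos²φ₁.
cos²φ₂ / cos²φ₁ = 7  ⇒  cos φ₁ = cos 8.3° / √7 = 0.9895/2.646 = 0.3740.
φ₁ = arccos(0.3740) ≈ 68.0°.

68.0°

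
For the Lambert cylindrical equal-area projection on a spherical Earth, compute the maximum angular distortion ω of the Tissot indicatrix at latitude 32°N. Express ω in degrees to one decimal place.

The Lambert cylindrical equal-area projection is the cylindrical equal-area projection with its standard parallel at the equator (φ₀ = 0). Cylindrical equal-area (φ₀ = 0°): h = cos φ / cos 0° along meridians, k = cos 0° / cos φ along parallels; h·k = 1.
At 32°: h = 0.8480, k = 1.179; principal scales a = 1.179, b = 0.8480.
sin(ω/2) = (a − b)/(a + b) = 0.3311/2.027 = 0.1633, so ω = 2 arcsin(0.1633) ≈ 18.8°.

18.8°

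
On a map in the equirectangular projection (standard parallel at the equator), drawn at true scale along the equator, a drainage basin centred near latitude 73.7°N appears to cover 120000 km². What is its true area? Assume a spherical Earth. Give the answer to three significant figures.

33700 km²

In the plate carrée (x = Rλ, y = Rφ), meridians are true-scale (h = 1) and parallels are stretched by k = sec φ.
Areal scale = h·k = 1 × sec φ; at 73.7°, h = 1.000, k = 3.563, so h·k = 3.563.
True area = apparent / (areal scale) = 120000 / 3.563 ≈ 33700 km².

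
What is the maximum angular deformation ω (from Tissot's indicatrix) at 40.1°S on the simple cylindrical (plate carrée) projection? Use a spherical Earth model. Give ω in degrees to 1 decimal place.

15.3°

Plate carrée maps x = Rλ, y = Rφ. The meridian scale is h = 1 and the parallel scale is k = 1/cos φ = sec φ.
At 40.1°: h = 1.000, k = 1.307; principal scales a = 1.307, b = 1.000.
sin(ω/2) = (a − b)/(a + b) = 0.3073/2.307 = 0.1332, so ω = 2 arcsin(0.1332) ≈ 15.3°.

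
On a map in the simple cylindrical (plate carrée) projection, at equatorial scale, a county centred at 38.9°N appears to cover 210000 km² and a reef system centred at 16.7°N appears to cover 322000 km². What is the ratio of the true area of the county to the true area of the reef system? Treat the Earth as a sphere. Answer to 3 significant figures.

On the plate carrée, areal scale = h·k = 1 × sec φ, so true area = apparent × cos φ.
True area of county: 210000 × cos(38.9°) = 210000 × 0.7782 = 163400 km².
True area of reef system: 322000 × cos(16.7°) = 322000 × 0.9578 = 308400 km².
Ratio = 163400 / 308400 ≈ 0.530.

0.530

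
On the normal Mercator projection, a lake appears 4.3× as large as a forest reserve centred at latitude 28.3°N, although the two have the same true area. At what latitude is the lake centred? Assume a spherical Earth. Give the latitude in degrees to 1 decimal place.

64.9°

On Mercator, (apparent₁)/(apparent₂) = sec²φ₁ / sec²φ₂ when true areas are equal.
cos²φ₂ / cos²φ₁ = 4.3  ⇒  cos φ₁ = cos 28.3° / √4.3 = 0.8805/2.074 = 0.4246.
φ₁ = arccos(0.4246) ≈ 64.9°.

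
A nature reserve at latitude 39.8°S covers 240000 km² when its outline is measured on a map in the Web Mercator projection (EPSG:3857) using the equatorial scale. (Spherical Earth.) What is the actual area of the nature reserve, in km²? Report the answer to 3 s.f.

142000 km²

The Mercator projection is conformal; its linear scale factor is the same in every direction and equals sec φ = 1/cos φ.
Areal scale = k² = sec²φ = 1/cos²(39.8°) = 1/0.7683² = 1.694.
True area = apparent / (areal scale) = 240000 / 1.694 ≈ 142000 km².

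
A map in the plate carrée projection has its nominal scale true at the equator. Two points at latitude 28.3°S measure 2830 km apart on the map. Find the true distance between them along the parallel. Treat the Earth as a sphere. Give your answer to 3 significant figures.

2490 km

Plate carrée maps x = Rλ, y = Rφ. The meridian scale is h = 1 and the parallel scale is k = 1/cos φ = sec φ.
Along the parallel at 28.3°, map distances are exaggerated by k = sec 28.3° = 1.136.
True distance = 2830 / 1.136 = 2830 × cos 28.3° ≈ 2490 km.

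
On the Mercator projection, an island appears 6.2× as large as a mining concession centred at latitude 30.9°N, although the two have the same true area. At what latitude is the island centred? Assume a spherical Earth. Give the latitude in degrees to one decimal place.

69.8°

For equal true areas on Mercator, apparent areas scale as sec²φ, so the ratio is cos²φ₂ / cos²φ₁.
cos²φ₂ / cos²φ₁ = 6.2  ⇒  cos φ₁ = cos 30.9° / √6.2 = 0.8581/2.490 = 0.3446.
φ₁ = arccos(0.3446) ≈ 69.8°.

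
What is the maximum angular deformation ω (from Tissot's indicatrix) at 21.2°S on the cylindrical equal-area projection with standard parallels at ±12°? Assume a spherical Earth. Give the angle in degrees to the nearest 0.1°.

5.5°

For cylindrical equal-area with standard parallel φ₀, h = cos φ / cos φ₀ and k = cos φ₀ / cos φ, so h·k = 1.
At 21.2°: h = 0.9532, k = 1.049; principal scales a = 1.049, b = 0.9532.
sin(ω/2) = (a − b)/(a + b) = 0.09600/2.002 = 0.04794, so ω = 2 arcsin(0.04794) ≈ 5.5°.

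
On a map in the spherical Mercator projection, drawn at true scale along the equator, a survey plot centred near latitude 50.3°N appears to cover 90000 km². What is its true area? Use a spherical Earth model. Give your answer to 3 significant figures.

For Mercator, h = k = sec φ (a conformal cylindrical projection has a single point scale, 1/cos φ).
Areal scale = k² = sec²φ = 1/cos²(50.3°) = 1/0.6388² = 2.451.
True area = apparent / (areal scale) = 90000 / 2.451 ≈ 36700 km².

36700 km²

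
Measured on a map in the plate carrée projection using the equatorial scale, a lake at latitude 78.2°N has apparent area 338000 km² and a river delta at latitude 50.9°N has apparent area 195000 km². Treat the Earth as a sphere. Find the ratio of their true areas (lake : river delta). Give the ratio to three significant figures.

0.562

Plate carrée has h = 1 and k = sec φ, giving areal scale sec φ; true area = (apparent area) · cos φ.
True area of lake: 338000 × cos(78.2°) = 338000 × 0.2045 = 69120 km².
True area of river delta: 195000 × cos(50.9°) = 195000 × 0.6307 = 123000 km².
Ratio = 69120 / 123000 ≈ 0.562.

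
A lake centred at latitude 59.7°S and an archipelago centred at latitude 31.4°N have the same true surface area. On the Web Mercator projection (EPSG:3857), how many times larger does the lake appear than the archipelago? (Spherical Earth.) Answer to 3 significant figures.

Mercator areal scale is sec²φ.
At 59.7°: sec²(59.7°) = 1/0.5045² = 3.929.
At 31.4°: sec²(31.4°) = 1/0.8536² = 1.373.
Ratio = 3.929/1.373 = cos²(31.4°)/cos²(59.7°) ≈ 2.86.

2.86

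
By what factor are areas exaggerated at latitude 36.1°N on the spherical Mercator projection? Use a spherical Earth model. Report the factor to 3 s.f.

1.53

The Mercator projection is conformal; its linear scale factor is the same in every direction and equals sec φ = 1/cos φ.
Areal scale = k² = sec²φ = 1/cos²(36.1°) = 1/0.8080² = 1.532.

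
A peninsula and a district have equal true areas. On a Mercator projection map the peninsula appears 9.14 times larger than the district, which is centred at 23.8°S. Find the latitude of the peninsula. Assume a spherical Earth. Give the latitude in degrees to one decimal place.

Mercator areal scale is sec²φ, so apparent-area ratio = sec²φ₁ / sec²φ₂ = cos²φ₂ / cos²φ₁.
cos²φ₂ / cos²φ₁ = 9.14  ⇒  cos φ₁ = cos 23.8° / √9.14 = 0.9150/3.023 = 0.3026.
φ₁ = arccos(0.3026) ≈ 72.4°.

72.4°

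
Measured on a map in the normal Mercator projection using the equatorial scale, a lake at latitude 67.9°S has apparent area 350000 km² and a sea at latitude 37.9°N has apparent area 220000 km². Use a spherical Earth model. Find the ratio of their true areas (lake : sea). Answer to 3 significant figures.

On Mercator the areal scale is sec²φ, so true area = apparent × cos²φ.
True area of lake: 350000 × cos²(67.9°) = 350000 × 0.1415 = 49540 km².
True area of sea: 220000 × cos²(37.9°) = 220000 × 0.6227 = 137000 km².
Ratio = 49540 / 137000 ≈ 0.362.

0.362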